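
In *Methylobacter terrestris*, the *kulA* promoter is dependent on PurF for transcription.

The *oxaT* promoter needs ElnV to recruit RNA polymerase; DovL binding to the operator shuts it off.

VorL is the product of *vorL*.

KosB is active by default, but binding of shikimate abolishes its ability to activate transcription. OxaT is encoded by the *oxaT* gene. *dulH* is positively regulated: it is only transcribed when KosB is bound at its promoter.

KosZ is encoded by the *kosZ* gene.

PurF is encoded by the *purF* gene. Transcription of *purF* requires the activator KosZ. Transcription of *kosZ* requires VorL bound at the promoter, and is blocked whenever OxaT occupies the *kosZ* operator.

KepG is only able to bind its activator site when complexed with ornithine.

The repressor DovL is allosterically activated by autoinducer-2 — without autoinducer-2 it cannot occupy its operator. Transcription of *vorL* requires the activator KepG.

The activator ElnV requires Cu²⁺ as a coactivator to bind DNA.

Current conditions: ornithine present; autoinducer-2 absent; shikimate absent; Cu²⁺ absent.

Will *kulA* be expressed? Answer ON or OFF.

Ornithine is present, so KepG is active.
No repressor is bound and KepG is active, so *vorL* is transcribed.
So VorL is produced and active.
Autoinducer-2 is absent, so DovL is inactive.
Cu²⁺ is absent, so ElnV is inactive.
Required activator ElnV is absent, so *oxaT* is not transcribed.
So OxaT is not produced.
No repressor is bound and VorL is active, so *kosZ* is transcribed.
So KosZ is produced and active.
No repressor is bound and KosZ is active, so *purF* is transcribed.
So PurF is produced and active.
No repressor is bound and PurF is active, so *kulA* is transcribed.

ON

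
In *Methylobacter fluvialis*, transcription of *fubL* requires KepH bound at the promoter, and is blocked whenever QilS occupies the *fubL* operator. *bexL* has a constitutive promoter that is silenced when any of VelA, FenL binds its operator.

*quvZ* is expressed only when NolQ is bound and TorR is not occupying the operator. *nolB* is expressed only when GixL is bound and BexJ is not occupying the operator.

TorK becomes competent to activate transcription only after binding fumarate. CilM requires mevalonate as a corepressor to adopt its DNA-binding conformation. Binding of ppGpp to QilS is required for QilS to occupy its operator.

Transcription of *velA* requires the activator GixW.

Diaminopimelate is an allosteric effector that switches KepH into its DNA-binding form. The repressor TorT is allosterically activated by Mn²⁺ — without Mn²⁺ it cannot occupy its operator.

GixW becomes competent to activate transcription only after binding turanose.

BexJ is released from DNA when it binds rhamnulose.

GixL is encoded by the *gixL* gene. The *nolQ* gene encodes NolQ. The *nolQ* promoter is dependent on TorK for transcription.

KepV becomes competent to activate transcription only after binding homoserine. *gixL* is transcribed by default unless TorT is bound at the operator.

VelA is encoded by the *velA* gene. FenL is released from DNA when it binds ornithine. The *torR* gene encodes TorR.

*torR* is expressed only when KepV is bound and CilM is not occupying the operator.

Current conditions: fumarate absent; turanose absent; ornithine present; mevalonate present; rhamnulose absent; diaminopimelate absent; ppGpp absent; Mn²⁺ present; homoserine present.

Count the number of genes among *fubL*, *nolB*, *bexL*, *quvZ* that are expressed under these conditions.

1

ppGpp is absent, so QilS is inactive.
Diaminopimelate is absent, so KepH is inactive.
Required activator KepH is absent, so *fubL* is not transcribed.
→ *fubL* is OFF.
Rhamnulose is absent, so BexJ is active.
Mn²⁺ is present, so TorT is active.
With repressor TorT bound, *gixL* is not transcribed.
So GixL is not produced.
With repressor BexJ bound, *nolB* is not transcribed.
→ *nolB* is OFF.
Turanose is absent, so GixW is inactive.
Required activator GixW is absent, so *velA* is not transcribed.
So VelA is not produced.
Ornithine is present, so FenL is inactive.
With no repressor bound, *bexL* is transcribed.
→ *bexL* is ON.
Mevalonate is present, so CilM is active.
Homoserine is present, so KepV is active.
With repressor CilM bound, *torR* is not transcribed.
So TorR is not produced.
Fumarate is absent, so TorK is inactive.
Required activator TorK is absent, so *nolQ* is not transcribed.
So NolQ is not produced.
Required activator NolQ is absent, so *quvZ* is not transcribed.
→ *quvZ* is OFF.
1 of the 4 genes is transcribed.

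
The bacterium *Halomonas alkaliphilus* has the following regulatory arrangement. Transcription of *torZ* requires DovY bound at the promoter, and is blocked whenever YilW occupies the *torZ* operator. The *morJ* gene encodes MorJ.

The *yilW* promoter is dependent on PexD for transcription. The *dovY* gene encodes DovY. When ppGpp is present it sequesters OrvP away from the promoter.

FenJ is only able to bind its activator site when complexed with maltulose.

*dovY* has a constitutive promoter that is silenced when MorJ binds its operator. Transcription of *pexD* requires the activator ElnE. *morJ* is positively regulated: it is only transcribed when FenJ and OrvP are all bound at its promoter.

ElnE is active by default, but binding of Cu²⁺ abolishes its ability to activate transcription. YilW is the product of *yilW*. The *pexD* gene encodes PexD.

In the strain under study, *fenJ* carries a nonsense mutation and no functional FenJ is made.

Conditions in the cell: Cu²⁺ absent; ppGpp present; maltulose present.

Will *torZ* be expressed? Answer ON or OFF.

OFF

Cu²⁺ is absent, so ElnE is active.
No repressor is bound and ElnE is active, so *pexD* is transcribed.
So PexD is produced and active.
No repressor is bound and PexD is active, so *yilW* is transcribed.
So YilW is produced and active.
FenJ is non-functional in this strain, so it has no effect.
ppGpp is present, so OrvP is inactive.
Required activator FenJ is absent, so *morJ* is not transcribed.
So MorJ is not produced.
With no repressor bound, *dovY* is transcribed.
So DovY is produced and active.
With repressor YilW bound, *torZ* is not transcribed.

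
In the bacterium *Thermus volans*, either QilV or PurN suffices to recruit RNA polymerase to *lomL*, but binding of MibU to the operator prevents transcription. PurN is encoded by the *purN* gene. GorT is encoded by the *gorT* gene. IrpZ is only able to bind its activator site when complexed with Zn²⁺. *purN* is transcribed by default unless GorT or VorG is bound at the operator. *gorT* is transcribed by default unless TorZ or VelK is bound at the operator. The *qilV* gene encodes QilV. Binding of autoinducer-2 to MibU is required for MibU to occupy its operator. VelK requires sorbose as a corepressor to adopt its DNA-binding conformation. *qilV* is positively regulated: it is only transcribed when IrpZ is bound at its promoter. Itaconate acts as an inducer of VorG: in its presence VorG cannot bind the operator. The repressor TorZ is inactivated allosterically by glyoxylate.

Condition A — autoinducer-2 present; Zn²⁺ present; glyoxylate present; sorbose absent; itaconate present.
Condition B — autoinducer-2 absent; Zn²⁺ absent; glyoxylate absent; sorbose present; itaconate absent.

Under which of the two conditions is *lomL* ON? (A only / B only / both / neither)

neither

Condition A:
Autoinducer-2 is present, so MibU is active.
Zn²⁺ is present, so IrpZ is active.
No repressor is bound and IrpZ is active, so *qilV* is transcribed.
So QilV is produced and active.
Glyoxylate is present, so TorZ is inactive.
Sorbose is absent, so VelK is inactive.
With no repressor bound, *gorT* is transcribed.
So GorT is produced and active.
Itaconate is present, so VorG is inactive.
With repressor GorT bound, *purN* is not transcribed.
So PurN is not produced.
With repressor MibU bound, *lomL* is not transcribed.
→ *lomL* is OFF in A.
Condition B:
Autoinducer-2 is absent, so MibU is inactive.
Zn²⁺ is absent, so IrpZ is inactive.
Required activator IrpZ is absent, so *qilV* is not transcribed.
So QilV is not produced.
Glyoxylate is absent, so TorZ is active.
Sorbose is present, so VelK is active.
With repressor TorZ bound, *gorT* is not transcribed.
So GorT is not produced.
Itaconate is absent, so VorG is active.
With repressor VorG bound, *purN* is not transcribed.
So PurN is not produced.
No activator is available at the *lomL* promoter, so *lomL* is not transcribed.
→ *lomL* is OFF in B.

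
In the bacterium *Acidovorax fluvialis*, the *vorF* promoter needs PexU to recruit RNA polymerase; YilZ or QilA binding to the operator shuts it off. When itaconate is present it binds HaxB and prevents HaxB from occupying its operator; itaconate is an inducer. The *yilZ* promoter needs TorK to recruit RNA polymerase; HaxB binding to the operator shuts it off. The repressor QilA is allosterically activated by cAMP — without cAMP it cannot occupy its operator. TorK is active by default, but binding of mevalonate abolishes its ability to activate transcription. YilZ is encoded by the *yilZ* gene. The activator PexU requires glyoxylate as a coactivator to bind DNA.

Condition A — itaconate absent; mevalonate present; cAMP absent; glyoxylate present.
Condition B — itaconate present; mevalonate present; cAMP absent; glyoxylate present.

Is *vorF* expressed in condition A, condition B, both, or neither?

Condition A:
Itaconate is absent, so HaxB is active.
Mevalonate is present, so TorK is inactive.
With repressor HaxB bound, *yilZ* is not transcribed.
So YilZ is not produced.
cAMP is absent, so QilA is inactive.
Glyoxylate is present, so PexU is active.
No repressor is bound and PexU is active, so *vorF* is transcribed.
→ *vorF* is ON in A.
Condition B:
Itaconate is present, so HaxB is inactive.
Mevalonate is present, so TorK is inactive.
Required activator TorK is absent, so *yilZ* is not transcribed.
So YilZ is not produced.
cAMP is absent, so QilA is inactive.
Glyoxylate is present, so PexU is active.
No repressor is bound and PexU is active, so *vorF* is transcribed.
→ *vorF* is ON in B.

both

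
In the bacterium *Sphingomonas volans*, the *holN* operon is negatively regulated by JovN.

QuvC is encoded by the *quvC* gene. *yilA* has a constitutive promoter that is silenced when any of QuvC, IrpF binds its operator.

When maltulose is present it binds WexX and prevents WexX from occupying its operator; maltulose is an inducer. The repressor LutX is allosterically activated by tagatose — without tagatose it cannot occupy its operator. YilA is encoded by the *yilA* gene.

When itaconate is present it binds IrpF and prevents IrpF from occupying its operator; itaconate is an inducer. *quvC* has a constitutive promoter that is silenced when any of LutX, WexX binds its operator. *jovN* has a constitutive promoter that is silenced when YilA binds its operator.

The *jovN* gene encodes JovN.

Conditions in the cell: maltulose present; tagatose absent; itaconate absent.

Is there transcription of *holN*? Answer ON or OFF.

Tagatose is absent, so LutX is inactive.
Maltulose is present, so WexX is inactive.
With no repressor bound, *quvC* is transcribed.
So QuvC is produced and active.
Itaconate is absent, so IrpF is active.
With repressor QuvC bound, *yilA* is not transcribed.
So YilA is not produced.
With no repressor bound, *jovN* is transcribed.
So JovN is produced and active.
With repressor JovN bound, *holN* is not transcribed.

OFF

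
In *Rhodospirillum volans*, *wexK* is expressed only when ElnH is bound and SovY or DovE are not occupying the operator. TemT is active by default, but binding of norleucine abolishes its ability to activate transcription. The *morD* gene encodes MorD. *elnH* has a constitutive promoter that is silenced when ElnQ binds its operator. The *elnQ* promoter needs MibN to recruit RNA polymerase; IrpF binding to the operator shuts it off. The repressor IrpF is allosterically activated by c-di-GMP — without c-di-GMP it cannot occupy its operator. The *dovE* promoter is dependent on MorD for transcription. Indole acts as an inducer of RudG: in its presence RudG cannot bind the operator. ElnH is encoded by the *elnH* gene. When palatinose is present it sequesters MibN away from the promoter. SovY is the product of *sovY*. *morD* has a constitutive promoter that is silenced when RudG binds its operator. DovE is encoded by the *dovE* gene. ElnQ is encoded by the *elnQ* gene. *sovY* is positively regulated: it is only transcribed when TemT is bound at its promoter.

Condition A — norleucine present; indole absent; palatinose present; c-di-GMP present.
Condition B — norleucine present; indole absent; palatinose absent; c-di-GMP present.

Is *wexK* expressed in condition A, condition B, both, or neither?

both

Condition A:
Norleucine is present, so TemT is inactive.
Required activator TemT is absent, so *sovY* is not transcribed.
So SovY is not produced.
Indole is absent, so RudG is active.
With repressor RudG bound, *morD* is not transcribed.
So MorD is not produced.
Required activator MorD is absent, so *dovE* is not transcribed.
So DovE is not produced.
Palatinose is present, so MibN is inactive.
c-di-GMP is present, so IrpF is active.
With repressor IrpF bound, *elnQ* is not transcribed.
So ElnQ is not produced.
With no repressor bound, *elnH* is transcribed.
So ElnH is produced and active.
No repressor is bound and ElnH is active, so *wexK* is transcribed.
→ *wexK* is ON in A.
Condition B:
Norleucine is present, so TemT is inactive.
Required activator TemT is absent, so *sovY* is not transcribed.
So SovY is not produced.
Indole is absent, so RudG is active.
With repressor RudG bound, *morD* is not transcribed.
So MorD is not produced.
Required activator MorD is absent, so *dovE* is not transcribed.
So DovE is not produced.
Palatinose is absent, so MibN is active.
c-di-GMP is present, so IrpF is active.
With repressor IrpF bound, *elnQ* is not transcribed.
So ElnQ is not produced.
With no repressor bound, *elnH* is transcribed.
So ElnH is produced and active.
No repressor is bound and ElnH is active, so *wexK* is transcribed.
→ *wexK* is ON in B.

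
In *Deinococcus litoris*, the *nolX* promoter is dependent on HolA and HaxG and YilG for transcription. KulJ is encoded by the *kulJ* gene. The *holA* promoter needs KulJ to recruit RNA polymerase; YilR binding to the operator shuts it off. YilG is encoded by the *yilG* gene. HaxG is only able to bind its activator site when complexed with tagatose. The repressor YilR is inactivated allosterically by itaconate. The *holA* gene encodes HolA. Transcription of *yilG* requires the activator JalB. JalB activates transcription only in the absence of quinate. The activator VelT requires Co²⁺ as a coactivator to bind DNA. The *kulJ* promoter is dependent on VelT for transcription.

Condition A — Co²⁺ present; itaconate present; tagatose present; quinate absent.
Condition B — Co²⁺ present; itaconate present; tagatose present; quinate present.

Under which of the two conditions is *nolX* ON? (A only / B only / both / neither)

Condition A:
Co²⁺ is present, so VelT is active.
No repressor is bound and VelT is active, so *kulJ* is transcribed.
So KulJ is produced and active.
Itaconate is present, so YilR is inactive.
No repressor is bound and KulJ is active, so *holA* is transcribed.
So HolA is produced and active.
Tagatose is present, so HaxG is active.
Quinate is absent, so JalB is active.
No repressor is bound and JalB is active, so *yilG* is transcribed.
So YilG is produced and active.
No repressor is bound and HolA and HaxG and YilG are active, so *nolX* is transcribed.
→ *nolX* is ON in A.
Condition B:
Co²⁺ is present, so VelT is active.
No repressor is bound and VelT is active, so *kulJ* is transcribed.
So KulJ is produced and active.
Itaconate is present, so YilR is inactive.
No repressor is bound and KulJ is active, so *holA* is transcribed.
So HolA is produced and active.
Tagatose is present, so HaxG is active.
Quinate is present, so JalB is inactive.
Required activator JalB is absent, so *yilG* is not transcribed.
So YilG is not produced.
Required activator YilG is absent, so *nolX* is not transcribed.
→ *nolX* is OFF in B.

A only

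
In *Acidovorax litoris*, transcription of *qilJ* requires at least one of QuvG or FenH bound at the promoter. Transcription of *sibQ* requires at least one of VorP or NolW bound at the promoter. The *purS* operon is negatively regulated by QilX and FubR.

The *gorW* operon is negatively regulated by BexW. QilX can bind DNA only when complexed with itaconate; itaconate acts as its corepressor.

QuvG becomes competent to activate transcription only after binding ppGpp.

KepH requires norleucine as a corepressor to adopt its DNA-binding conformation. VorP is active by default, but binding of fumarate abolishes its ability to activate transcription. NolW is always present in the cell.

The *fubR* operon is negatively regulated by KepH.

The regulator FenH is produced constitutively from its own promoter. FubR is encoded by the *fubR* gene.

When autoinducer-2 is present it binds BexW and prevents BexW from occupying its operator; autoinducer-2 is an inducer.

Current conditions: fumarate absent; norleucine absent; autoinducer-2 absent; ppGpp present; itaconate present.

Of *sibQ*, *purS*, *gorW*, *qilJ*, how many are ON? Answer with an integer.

Fumarate is absent, so VorP is active.
NolW is produced constitutively and is active.
Activator VorP is present, so *sibQ* is transcribed.
→ *sibQ* is ON.
Itaconate is present, so QilX is active.
Norleucine is absent, so KepH is inactive.
With no repressor bound, *fubR* is transcribed.
So FubR is produced and active.
With repressor QilX bound, *purS* is not transcribed.
→ *purS* is OFF.
Autoinducer-2 is absent, so BexW is active.
With repressor BexW bound, *gorW* is not transcribed.
→ *gorW* is OFF.
ppGpp is present, so QuvG is active.
FenH is produced constitutively and is active.
Activator QuvG is present, so *qilJ* is transcribed.
→ *qilJ* is ON.
2 of the 4 genes are transcribed.

2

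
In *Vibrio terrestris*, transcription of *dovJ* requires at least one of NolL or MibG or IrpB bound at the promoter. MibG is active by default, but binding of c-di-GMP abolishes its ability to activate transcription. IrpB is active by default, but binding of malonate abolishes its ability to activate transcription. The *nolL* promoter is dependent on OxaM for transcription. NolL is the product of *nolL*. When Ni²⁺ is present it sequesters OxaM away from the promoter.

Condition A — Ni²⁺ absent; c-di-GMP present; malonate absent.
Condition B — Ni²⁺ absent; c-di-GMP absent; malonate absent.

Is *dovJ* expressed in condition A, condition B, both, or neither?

both

Condition A:
Ni²⁺ is absent, so OxaM is active.
No repressor is bound and OxaM is active, so *nolL* is transcribed.
So NolL is produced and active.
c-di-GMP is present, so MibG is inactive.
Malonate is absent, so IrpB is active.
Activator NolL is present, so *dovJ* is transcribed.
→ *dovJ* is ON in A.
Condition B:
Ni²⁺ is absent, so OxaM is active.
No repressor is bound and OxaM is active, so *nolL* is transcribed.
So NolL is produced and active.
c-di-GMP is absent, so MibG is active.
Malonate is absent, so IrpB is active.
Activator NolL is present, so *dovJ* is transcribed.
→ *dovJ* is ON in B.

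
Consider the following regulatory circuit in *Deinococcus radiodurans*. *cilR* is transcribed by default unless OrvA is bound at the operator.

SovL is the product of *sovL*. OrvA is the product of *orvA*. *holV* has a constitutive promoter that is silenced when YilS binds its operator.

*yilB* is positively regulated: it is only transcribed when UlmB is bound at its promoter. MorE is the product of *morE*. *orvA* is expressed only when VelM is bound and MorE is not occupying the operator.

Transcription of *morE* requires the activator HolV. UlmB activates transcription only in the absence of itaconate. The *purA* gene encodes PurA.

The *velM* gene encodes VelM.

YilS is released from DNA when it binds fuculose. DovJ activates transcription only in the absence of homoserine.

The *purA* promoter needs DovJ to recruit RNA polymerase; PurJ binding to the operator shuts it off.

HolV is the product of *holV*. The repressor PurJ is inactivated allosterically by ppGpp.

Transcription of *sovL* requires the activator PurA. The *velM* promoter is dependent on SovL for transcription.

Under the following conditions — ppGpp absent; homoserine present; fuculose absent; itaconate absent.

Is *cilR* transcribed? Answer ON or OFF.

ON

ppGpp is absent, so PurJ is active.
Homoserine is present, so DovJ is inactive.
With repressor PurJ bound, *purA* is not transcribed.
So PurA is not produced.
Required activator PurA is absent, so *sovL* is not transcribed.
So SovL is not produced.
Required activator SovL is absent, so *velM* is not transcribed.
So VelM is not produced.
Fuculose is absent, so YilS is active.
With repressor YilS bound, *holV* is not transcribed.
So HolV is not produced.
Required activator HolV is absent, so *morE* is not transcribed.
So MorE is not produced.
Required activator VelM is absent, so *orvA* is not transcribed.
So OrvA is not produced.
With no repressor bound, *cilR* is transcribed.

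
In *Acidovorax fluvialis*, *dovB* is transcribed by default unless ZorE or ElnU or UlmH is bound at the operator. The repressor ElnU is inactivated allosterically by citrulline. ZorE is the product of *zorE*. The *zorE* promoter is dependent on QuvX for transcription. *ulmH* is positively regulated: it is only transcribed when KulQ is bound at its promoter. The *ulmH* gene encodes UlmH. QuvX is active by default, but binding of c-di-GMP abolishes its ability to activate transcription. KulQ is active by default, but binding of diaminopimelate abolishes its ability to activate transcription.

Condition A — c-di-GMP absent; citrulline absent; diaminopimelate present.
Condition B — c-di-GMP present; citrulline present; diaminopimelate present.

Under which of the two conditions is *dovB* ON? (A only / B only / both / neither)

Condition A:
c-di-GMP is absent, so QuvX is active.
No repressor is bound and QuvX is active, so *zorE* is transcribed.
So ZorE is produced and active.
Citrulline is absent, so ElnU is active.
Diaminopimelate is present, so KulQ is inactive.
Required activator KulQ is absent, so *ulmH* is not transcribed.
So UlmH is not produced.
With repressor ZorE bound, *dovB* is not transcribed.
→ *dovB* is OFF in A.
Condition B:
c-di-GMP is present, so QuvX is inactive.
Required activator QuvX is absent, so *zorE* is not transcribed.
So ZorE is not produced.
Citrulline is present, so ElnU is inactive.
Diaminopimelate is present, so KulQ is inactive.
Required activator KulQ is absent, so *ulmH* is not transcribed.
So UlmH is not produced.
With no repressor bound, *dovB* is transcribed.
→ *dovB* is ON in B.

B only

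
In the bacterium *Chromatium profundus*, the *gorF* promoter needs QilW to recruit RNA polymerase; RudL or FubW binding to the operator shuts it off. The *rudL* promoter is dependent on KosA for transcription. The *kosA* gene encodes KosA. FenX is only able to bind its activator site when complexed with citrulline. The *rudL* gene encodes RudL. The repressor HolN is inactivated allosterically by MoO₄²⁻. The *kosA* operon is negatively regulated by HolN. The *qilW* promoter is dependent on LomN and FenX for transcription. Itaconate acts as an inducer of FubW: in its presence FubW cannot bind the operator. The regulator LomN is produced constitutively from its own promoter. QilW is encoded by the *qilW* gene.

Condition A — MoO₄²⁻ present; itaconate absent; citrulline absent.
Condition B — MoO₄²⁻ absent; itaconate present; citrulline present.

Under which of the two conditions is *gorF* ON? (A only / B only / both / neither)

B only

Condition A:
MoO₄²⁻ is present, so HolN is inactive.
With no repressor bound, *kosA* is transcribed.
So KosA is produced and active.
No repressor is bound and KosA is active, so *rudL* is transcribed.
So RudL is produced and active.
Itaconate is absent, so FubW is active.
LomN is produced constitutively and is active.
Citrulline is absent, so FenX is inactive.
Required activator FenX is absent, so *qilW* is not transcribed.
So QilW is not produced.
With repressor RudL bound, *gorF* is not transcribed.
→ *gorF* is OFF in A.
Condition B:
MoO₄²⁻ is absent, so HolN is active.
With repressor HolN bound, *kosA* is not transcribed.
So KosA is not produced.
Required activator KosA is absent, so *rudL* is not transcribed.
So RudL is not produced.
Itaconate is present, so FubW is inactive.
LomN is produced constitutively and is active.
Citrulline is present, so FenX is active.
No repressor is bound and LomN and FenX are active, so *qilW* is transcribed.
So QilW is produced and active.
No repressor is bound and QilW is active, so *gorF* is transcribed.
→ *gorF* is ON in B.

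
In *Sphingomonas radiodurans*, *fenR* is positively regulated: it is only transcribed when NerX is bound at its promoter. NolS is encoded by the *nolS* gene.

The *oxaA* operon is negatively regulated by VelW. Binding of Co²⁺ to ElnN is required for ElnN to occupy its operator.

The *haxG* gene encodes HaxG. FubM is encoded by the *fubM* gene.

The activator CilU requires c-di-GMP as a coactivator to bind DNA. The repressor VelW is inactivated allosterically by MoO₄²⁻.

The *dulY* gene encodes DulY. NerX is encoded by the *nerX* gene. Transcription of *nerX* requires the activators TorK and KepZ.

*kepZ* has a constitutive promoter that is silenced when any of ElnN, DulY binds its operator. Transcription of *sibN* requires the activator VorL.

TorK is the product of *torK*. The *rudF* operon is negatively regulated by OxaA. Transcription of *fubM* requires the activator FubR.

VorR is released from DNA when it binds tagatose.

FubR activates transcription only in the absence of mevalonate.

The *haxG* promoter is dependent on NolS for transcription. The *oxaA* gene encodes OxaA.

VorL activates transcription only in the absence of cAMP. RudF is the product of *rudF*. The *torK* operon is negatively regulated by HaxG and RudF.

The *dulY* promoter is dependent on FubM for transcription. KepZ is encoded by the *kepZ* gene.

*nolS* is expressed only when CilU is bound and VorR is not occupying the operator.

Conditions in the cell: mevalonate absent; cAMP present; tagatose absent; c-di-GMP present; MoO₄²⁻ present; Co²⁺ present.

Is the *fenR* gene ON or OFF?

c-di-GMP is present, so CilU is active.
Tagatose is absent, so VorR is active.
With repressor VorR bound, *nolS* is not transcribed.
So NolS is not produced.
Required activator NolS is absent, so *haxG* is not transcribed.
So HaxG is not produced.
MoO₄²⁻ is present, so VelW is inactive.
With no repressor bound, *oxaA* is transcribed.
So OxaA is produced and active.
With repressor OxaA bound, *rudF* is not transcribed.
So RudF is not produced.
With no repressor bound, *torK* is transcribed.
So TorK is produced and active.
Co²⁺ is present, so ElnN is active.
Mevalonate is absent, so FubR is active.
No repressor is bound and FubR is active, so *fubM* is transcribed.
So FubM is produced and active.
No repressor is bound and FubM is active, so *dulY* is transcribed.
So DulY is produced and active.
With repressor ElnN bound, *kepZ* is not transcribed.
So KepZ is not produced.
Required activator KepZ is absent, so *nerX* is not transcribed.
So NerX is not produced.
Required activator NerX is absent, so *fenR* is not transcribed.

OFF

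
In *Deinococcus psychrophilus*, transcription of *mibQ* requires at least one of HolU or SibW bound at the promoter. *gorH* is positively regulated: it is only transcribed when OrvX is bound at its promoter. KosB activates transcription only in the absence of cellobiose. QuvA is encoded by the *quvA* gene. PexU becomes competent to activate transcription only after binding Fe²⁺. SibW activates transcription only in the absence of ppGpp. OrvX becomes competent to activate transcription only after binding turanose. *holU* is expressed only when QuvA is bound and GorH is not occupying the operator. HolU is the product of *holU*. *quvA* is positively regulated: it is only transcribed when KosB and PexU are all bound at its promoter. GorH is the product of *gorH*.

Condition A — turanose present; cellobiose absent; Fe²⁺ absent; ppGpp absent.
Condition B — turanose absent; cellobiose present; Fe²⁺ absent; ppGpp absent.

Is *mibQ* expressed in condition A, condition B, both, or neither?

both

Condition A:
Turanose is present, so OrvX is active.
No repressor is bound and OrvX is active, so *gorH* is transcribed.
So GorH is produced and active.
Cellobiose is absent, so KosB is active.
Fe²⁺ is absent, so PexU is inactive.
Required activator PexU is absent, so *quvA* is not transcribed.
So QuvA is not produced.
With repressor GorH bound, *holU* is not transcribed.
So HolU is not produced.
ppGpp is absent, so SibW is active.
Activator SibW is present, so *mibQ* is transcribed.
→ *mibQ* is ON in A.
Condition B:
Turanose is absent, so OrvX is inactive.
Required activator OrvX is absent, so *gorH* is not transcribed.
So GorH is not produced.
Cellobiose is present, so KosB is inactive.
Fe²⁺ is absent, so PexU is inactive.
Required activator KosB is absent, so *quvA* is not transcribed.
So QuvA is not produced.
Required activator QuvA is absent, so *holU* is not transcribed.
So HolU is not produced.
ppGpp is absent, so SibW is active.
Activator SibW is present, so *mibQ* is transcribed.
→ *mibQ* is ON in B.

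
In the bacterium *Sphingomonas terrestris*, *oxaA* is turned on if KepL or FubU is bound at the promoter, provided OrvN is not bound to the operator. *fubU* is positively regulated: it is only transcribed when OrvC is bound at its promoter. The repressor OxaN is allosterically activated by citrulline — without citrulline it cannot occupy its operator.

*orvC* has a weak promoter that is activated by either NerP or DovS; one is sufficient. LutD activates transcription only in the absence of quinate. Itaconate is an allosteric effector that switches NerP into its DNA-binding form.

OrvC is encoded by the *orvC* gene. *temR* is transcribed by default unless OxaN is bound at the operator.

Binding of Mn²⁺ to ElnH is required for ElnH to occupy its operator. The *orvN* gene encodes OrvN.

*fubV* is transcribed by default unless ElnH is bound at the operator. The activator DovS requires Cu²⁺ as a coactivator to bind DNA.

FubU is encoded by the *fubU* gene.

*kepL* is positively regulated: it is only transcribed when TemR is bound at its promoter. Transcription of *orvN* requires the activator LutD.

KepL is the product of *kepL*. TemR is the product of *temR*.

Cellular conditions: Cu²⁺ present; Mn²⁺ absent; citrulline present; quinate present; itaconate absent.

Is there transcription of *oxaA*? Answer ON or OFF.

ON

Citrulline is present, so OxaN is active.
With repressor OxaN bound, *temR* is not transcribed.
So TemR is not produced.
Required activator TemR is absent, so *kepL* is not transcribed.
So KepL is not produced.
Quinate is present, so LutD is inactive.
Required activator LutD is absent, so *orvN* is not transcribed.
So OrvN is not produced.
Itaconate is absent, so NerP is inactive.
Cu²⁺ is present, so DovS is active.
Activator DovS is present, so *orvC* is transcribed.
So OrvC is produced and active.
No repressor is bound and OrvC is active, so *fubU* is transcribed.
So FubU is produced and active.
Activator FubU is present, so *oxaA* is transcribed.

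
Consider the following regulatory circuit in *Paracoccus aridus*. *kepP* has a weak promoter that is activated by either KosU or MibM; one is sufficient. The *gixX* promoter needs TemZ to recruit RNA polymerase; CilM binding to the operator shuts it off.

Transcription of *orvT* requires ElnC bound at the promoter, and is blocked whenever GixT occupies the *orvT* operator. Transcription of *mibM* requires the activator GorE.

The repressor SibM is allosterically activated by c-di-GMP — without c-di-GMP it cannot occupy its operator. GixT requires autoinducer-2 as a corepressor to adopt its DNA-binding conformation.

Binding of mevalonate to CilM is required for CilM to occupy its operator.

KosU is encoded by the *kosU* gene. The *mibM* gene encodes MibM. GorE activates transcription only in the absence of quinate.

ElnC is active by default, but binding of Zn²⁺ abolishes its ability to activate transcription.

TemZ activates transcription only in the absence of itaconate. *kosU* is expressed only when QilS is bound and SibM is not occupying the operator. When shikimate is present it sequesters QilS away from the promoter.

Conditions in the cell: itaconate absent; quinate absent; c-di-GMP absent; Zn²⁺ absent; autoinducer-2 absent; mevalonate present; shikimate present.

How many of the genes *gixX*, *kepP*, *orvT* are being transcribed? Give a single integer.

Mevalonate is present, so CilM is active.
Itaconate is absent, so TemZ is active.
With repressor CilM bound, *gixX* is not transcribed.
→ *gixX* is OFF.
Shikimate is present, so QilS is inactive.
c-di-GMP is absent, so SibM is inactive.
Required activator QilS is absent, so *kosU* is not transcribed.
So KosU is not produced.
Quinate is absent, so GorE is active.
No repressor is bound and GorE is active, so *mibM* is transcribed.
So MibM is produced and active.
Activator MibM is present, so *kepP* is transcribed.
→ *kepP* is ON.
Zn²⁺ is absent, so ElnC is active.
Autoinducer-2 is absent, so GixT is inactive.
No repressor is bound and ElnC is active, so *orvT* is transcribed.
→ *orvT* is ON.
2 of the 3 genes are transcribed.

2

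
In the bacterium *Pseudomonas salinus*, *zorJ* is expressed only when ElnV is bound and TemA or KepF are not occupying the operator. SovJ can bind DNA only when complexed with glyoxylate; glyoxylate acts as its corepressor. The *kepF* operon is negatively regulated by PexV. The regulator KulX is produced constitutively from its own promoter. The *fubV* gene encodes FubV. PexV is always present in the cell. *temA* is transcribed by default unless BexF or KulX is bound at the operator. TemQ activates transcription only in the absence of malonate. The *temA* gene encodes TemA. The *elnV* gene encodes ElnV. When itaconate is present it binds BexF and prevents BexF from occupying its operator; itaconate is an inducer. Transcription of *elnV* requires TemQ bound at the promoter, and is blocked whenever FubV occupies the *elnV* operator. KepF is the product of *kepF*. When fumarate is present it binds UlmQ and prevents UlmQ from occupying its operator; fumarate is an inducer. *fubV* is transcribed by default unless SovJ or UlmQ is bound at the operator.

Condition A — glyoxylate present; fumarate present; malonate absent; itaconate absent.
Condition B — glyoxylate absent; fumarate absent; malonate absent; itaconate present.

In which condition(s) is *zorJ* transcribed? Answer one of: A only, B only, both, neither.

Condition A:
Glyoxylate is present, so SovJ is active.
Fumarate is present, so UlmQ is inactive.
With repressor SovJ bound, *fubV* is not transcribed.
So FubV is not produced.
Malonate is absent, so TemQ is active.
No repressor is bound and TemQ is active, so *elnV* is transcribed.
So ElnV is produced and active.
Itaconate is absent, so BexF is active.
KulX is produced constitutively and is active.
With repressor BexF bound, *temA* is not transcribed.
So TemA is not produced.
PexV is produced constitutively and is active.
With repressor PexV bound, *kepF* is not transcribed.
So KepF is not produced.
No repressor is bound and ElnV is active, so *zorJ* is transcribed.
→ *zorJ* is ON in A.
Condition B:
Glyoxylate is absent, so SovJ is inactive.
Fumarate is absent, so UlmQ is active.
With repressor UlmQ bound, *fubV* is not transcribed.
So FubV is not produced.
Malonate is absent, so TemQ is active.
No repressor is bound and TemQ is active, so *elnV* is transcribed.
So ElnV is produced and active.
Itaconate is present, so BexF is inactive.
KulX is produced constitutively and is active.
With repressor KulX bound, *temA* is not transcribed.
So TemA is not produced.
PexV is produced constitutively and is active.
With repressor PexV bound, *kepF* is not transcribed.
So KepF is not produced.
No repressor is bound and ElnV is active, so *zorJ* is transcribed.
→ *zorJ* is ON in B.

both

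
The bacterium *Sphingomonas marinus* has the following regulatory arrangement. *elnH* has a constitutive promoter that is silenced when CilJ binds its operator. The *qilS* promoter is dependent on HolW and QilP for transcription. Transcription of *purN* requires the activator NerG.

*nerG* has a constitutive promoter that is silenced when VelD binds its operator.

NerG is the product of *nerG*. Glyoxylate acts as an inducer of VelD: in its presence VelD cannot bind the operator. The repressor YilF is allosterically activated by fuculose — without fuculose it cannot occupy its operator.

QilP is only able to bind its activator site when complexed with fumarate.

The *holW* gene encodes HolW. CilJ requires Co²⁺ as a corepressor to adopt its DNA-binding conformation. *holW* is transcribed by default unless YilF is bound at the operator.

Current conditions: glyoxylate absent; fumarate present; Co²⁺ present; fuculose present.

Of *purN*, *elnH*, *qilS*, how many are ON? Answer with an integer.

Glyoxylate is absent, so VelD is active.
With repressor VelD bound, *nerG* is not transcribed.
So NerG is not produced.
Required activator NerG is absent, so *purN* is not transcribed.
→ *purN* is OFF.
Co²⁺ is present, so CilJ is active.
With repressor CilJ bound, *elnH* is not transcribed.
→ *elnH* is OFF.
Fuculose is present, so YilF is active.
With repressor YilF bound, *holW* is not transcribed.
So HolW is not produced.
Fumarate is present, so QilP is active.
Required activator HolW is absent, so *qilS* is not transcribed.
→ *qilS* is OFF.
0 of the 3 genes are transcribed.

0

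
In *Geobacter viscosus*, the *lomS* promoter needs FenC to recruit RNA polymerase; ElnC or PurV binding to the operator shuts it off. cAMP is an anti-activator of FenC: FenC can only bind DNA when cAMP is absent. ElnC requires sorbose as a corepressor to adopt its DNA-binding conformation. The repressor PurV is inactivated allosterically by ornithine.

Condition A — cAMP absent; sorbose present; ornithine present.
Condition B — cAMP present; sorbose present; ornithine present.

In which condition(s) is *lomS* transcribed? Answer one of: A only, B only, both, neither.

Condition A:
cAMP is absent, so FenC is active.
Sorbose is present, so ElnC is active.
Ornithine is present, so PurV is inactive.
With repressor ElnC bound, *lomS* is not transcribed.
→ *lomS* is OFF in A.
Condition B:
cAMP is present, so FenC is inactive.
Sorbose is present, so ElnC is active.
Ornithine is present, so PurV is inactive.
With repressor ElnC bound, *lomS* is not transcribed.
→ *lomS* is OFF in B.

neither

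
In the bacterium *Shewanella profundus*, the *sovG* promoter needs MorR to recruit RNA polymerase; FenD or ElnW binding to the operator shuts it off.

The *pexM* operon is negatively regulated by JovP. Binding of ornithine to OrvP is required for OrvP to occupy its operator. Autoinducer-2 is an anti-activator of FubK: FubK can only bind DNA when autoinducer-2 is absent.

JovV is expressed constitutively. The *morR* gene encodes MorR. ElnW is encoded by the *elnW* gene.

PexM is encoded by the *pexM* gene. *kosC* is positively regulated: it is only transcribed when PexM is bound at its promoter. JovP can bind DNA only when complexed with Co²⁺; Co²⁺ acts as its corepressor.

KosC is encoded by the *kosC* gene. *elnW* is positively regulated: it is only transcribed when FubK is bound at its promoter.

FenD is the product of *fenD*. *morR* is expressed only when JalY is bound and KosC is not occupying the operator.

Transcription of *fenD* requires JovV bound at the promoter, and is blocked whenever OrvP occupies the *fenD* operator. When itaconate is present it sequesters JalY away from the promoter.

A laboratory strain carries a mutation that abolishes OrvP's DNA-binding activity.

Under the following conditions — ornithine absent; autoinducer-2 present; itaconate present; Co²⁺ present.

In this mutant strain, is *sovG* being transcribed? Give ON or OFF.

OrvP is non-functional in this strain, so it has no effect.
JovV is produced constitutively and is active.
No repressor is bound and JovV is active, so *fenD* is transcribed.
So FenD is produced and active.
Itaconate is present, so JalY is inactive.
Co²⁺ is present, so JovP is active.
With repressor JovP bound, *pexM* is not transcribed.
So PexM is not produced.
Required activator PexM is absent, so *kosC* is not transcribed.
So KosC is not produced.
Required activator JalY is absent, so *morR* is not transcribed.
So MorR is not produced.
Autoinducer-2 is present, so FubK is inactive.
Required activator FubK is absent, so *elnW* is not transcribed.
So ElnW is not produced.
With repressor FenD bound, *sovG* is not transcribed.

OFF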